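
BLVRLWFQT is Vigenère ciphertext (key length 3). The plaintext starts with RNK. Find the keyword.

KYL

Subtract each crib letter from the matching ciphertext letter (mod 26):
B(1)−R(17)=-16≡10 → K
L(11)−N(13)=-2≡24 → Y
V(21)−K(10)=11 → L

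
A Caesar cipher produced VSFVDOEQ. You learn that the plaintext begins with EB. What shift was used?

17

From the crib: V(21)−E(4)=17, so the shift is 17.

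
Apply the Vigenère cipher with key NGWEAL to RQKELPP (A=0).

EWGILAC

Repeat the key across the message: NGWEALN
R(17)+N(13): 30≡4 → E
Q(16)+G(6): 22 → W
K(10)+W(22): 32≡6 → G
E(4)+E(4): 8 → I
L(11)+A(0): 11 → L
P(15)+L(11): 26≡0 → A
P(15)+N(13): 28≡2 → C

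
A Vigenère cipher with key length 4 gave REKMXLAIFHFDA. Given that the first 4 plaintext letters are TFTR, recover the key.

Subtract each crib letter from the matching ciphertext letter (mod 26):
R(17)−T(19)=-2≡24 → Y
E(4)−F(5)=-1≡25 → Z
K(10)−T(19)=-9≡17 → R
M(12)−R(17)=-5≡21 → V

YZRV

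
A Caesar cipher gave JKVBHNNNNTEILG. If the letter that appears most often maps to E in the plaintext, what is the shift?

The most frequent ciphertext letter is N (appears 4 times).
N is position 13; E is position 4.
Shift = 9.

9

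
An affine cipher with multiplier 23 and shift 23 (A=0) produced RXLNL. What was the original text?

CAEME

The inverse of 23 mod 26 is 17, since 23·17=391≡1. Apply D(y)=17·(y−23) mod 26:
R(17): 17·(17−23)=-102≡2 → C
X(23): 17·(23−23)=0 → A
L(11): 17·(11−23)=-204≡4 → E
N(13): 17·(13−23)=-170≡12 → M
L(11): 17·(11−23)=-204≡4 → E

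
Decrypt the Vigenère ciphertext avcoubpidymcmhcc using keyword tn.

hijbbowvkltptujp

Repeat the key across the ciphertext: tntntntntntntntn
a(0)−t(19): -19≡7 → h
v(21)−n(13): 8 → i
c(2)−t(19): -17≡9 → j
o(14)−n(13): 1 → b
u(20)−t(19): 1 → b
b(1)−n(13): -12≡14 → o
p(15)−t(19): -4≡22 → w
i(8)−n(13): -5≡21 → v
d(3)−t(19): -16≡10 → k
y(24)−n(13): 11 → l
m(12)−t(19): -7≡19 → t
c(2)−n(13): -11≡15 → p
m(12)−t(19): -7≡19 → t
h(7)−n(13): -6≡20 → u
c(2)−t(19): -17≡9 → j
c(2)−n(13): -11≡15 → p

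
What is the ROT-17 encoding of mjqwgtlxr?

m(12): 12+17=29≡3 → d
j(9): 9+17=26≡0 → a
q(16): 16+17=33≡7 → h
w(22): 22+17=39≡13 → n
g(6): 6+17=23 → x
t(19): 19+17=36≡10 → k
l(11): 11+17=28≡2 → c
x(23): 23+17=40≡14 → o
r(17): 17+17=34≡8 → i

dahnxkcoi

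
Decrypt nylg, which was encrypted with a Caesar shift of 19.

ufsn

n(13): 13−19=-6≡20 → u
y(24): 24−19=5 → f
l(11): 11−19=-8≡18 → s
g(6): 6−19=-13≡13 → n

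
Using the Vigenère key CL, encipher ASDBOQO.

Repeat the key across the message: CLCLCLC
A(0)+C(2): 2 → C
S(18)+L(11): 29≡3 → D
D(3)+C(2): 5 → F
B(1)+L(11): 12 → M
O(14)+C(2): 16 → Q
Q(16)+L(11): 27≡1 → B
O(14)+C(2): 16 → Q

CDFMQBQ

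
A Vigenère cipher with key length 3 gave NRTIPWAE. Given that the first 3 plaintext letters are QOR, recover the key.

XDC

Subtract each crib letter from the matching ciphertext letter (mod 26):
N(13)−Q(16)=-3≡23 → X
R(17)−O(14)=3 → D
T(19)−R(17)=2 → C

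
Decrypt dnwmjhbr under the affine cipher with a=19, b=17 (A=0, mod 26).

The inverse of 19 mod 26 is 11, since 19·11=209≡1. Apply D(y)=11·(y−17) mod 26:
d(3): 11·(3−17)=-154≡2 → c
n(13): 11·(13−17)=-44≡8 → i
w(22): 11·(22−17)=55≡3 → d
m(12): 11·(12−17)=-55≡23 → x
j(9): 11·(9−17)=-88≡16 → q
h(7): 11·(7−17)=-110≡20 → u
b(1): 11·(1−17)=-176≡6 → g
r(17): 11·(17−17)=0 → a

cidxquga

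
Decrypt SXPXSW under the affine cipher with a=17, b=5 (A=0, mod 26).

The inverse of 17 mod 26 is 23, since 17·23=391≡1. Apply D(y)=23·(y−5) mod 26:
S(18): 23·(18−5)=299≡13 → N
X(23): 23·(23−5)=414≡24 → Y
P(15): 23·(15−5)=230≡22 → W
X(23): 23·(23−5)=414≡24 → Y
S(18): 23·(18−5)=299≡13 → N
W(22): 23·(22−5)=391≡1 → B

NYWYNB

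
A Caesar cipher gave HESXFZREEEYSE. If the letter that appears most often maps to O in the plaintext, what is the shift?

The most frequent ciphertext letter is E (appears 5 times).
E is position 4; O is position 14.
Shift = -10≡16.

16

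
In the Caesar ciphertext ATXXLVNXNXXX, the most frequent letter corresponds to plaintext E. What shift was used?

19

The most frequent ciphertext letter is X (appears 6 times).
X is position 23; E is position 4.
Shift = 19.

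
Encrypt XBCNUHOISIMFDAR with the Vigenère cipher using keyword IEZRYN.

FFBESUWMRZKSLEQ

Repeat the key across the message: IEZRYNIEZRYNIEZ
X(23)+I(8): 31≡5 → F
B(1)+E(4): 5 → F
C(2)+Z(25): 27≡1 → B
N(13)+R(17): 30≡4 → E
U(20)+Y(24): 44≡18 → S
H(7)+N(13): 20 → U
O(14)+I(8): 22 → W
I(8)+E(4): 12 → M
S(18)+Z(25): 43≡17 → R
I(8)+R(17): 25 → Z
M(12)+Y(24): 36≡10 → K
F(5)+N(13): 18 → S
D(3)+I(8): 11 → L
A(0)+E(4): 4 → E
R(17)+Z(25): 42≡16 → Q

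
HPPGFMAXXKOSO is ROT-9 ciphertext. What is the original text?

YGGXWDROOBFJF

H(7): 7−9=-2≡24 → Y
P(15): 15−9=6 → G
P(15): 15−9=6 → G
G(6): 6−9=-3≡23 → X
F(5): 5−9=-4≡22 → W
M(12): 12−9=3 → D
A(0): 0−9=-9≡17 → R
X(23): 23−9=14 → O
X(23): 23−9=14 → O
K(10): 10−9=1 → B
O(14): 14−9=5 → F
S(18): 18−9=9 → J
O(14): 14−9=5 → F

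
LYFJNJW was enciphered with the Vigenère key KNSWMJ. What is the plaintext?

Repeat the key across the ciphertext: KNSWMJK
L(11)−K(10): 1 → B
Y(24)−N(13): 11 → L
F(5)−S(18): -13≡13 → N
J(9)−W(22): -13≡13 → N
N(13)−M(12): 1 → B
J(9)−J(9): 0 → A
W(22)−K(10): 12 → M

BLNNBAM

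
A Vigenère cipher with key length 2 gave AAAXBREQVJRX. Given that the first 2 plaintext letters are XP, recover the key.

Subtract each crib letter from the matching ciphertext letter (mod 26):
A(0)−X(23)=-23≡3 → D
A(0)−P(15)=-15≡11 → L

DL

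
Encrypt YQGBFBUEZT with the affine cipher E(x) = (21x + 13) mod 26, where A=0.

XLJIOIRTSW

Y(24): 21·24+13=517≡23 → X
Q(16): 21·16+13=349≡11 → L
G(6): 21·6+13=139≡9 → J
B(1): 21·1+13=34≡8 → I
F(5): 21·5+13=118≡14 → O
B(1): 21·1+13=34≡8 → I
U(20): 21·20+13=433≡17 → R
E(4): 21·4+13=97≡19 → T
Z(25): 21·25+13=538≡18 → S
T(19): 21·19+13=412≡22 → W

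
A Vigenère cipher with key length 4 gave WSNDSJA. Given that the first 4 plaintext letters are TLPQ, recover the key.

DHYN

Subtract each crib letter from the matching ciphertext letter (mod 26):
W(22)−T(19)=3 → D
S(18)−L(11)=7 → H
N(13)−P(15)=-2≡24 → Y
D(3)−Q(16)=-13≡13 → N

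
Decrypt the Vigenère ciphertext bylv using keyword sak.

Repeat the key across the ciphertext: saks
b(1)−s(18): -17≡9 → j
y(24)−a(0): 24 → y
l(11)−k(10): 1 → b
v(21)−s(18): 3 → d

jybd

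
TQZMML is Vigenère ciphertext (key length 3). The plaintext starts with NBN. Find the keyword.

Subtract each crib letter from the matching ciphertext letter (mod 26):
T(19)−N(13)=6 → G
Q(16)−B(1)=15 → P
Z(25)−N(13)=12 → M

GPM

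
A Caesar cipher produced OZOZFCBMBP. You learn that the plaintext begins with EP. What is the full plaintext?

From the crib: O(14)−E(4)=10, so the shift is 10.
Subtract 10 from each ciphertext letter:
O(14): 14−10=4 → E
Z(25): 25−10=15 → P
O(14): 14−10=4 → E
Z(25): 25−10=15 → P
F(5): 5−10=-5≡21 → V
C(2): 2−10=-8≡18 → S
B(1): 1−10=-9≡17 → R
M(12): 12−10=2 → C
B(1): 1−10=-9≡17 → R
P(15): 15−10=5 → F

EPEPVSRCRF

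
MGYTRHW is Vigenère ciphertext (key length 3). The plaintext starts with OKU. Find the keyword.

YWE

Subtract each crib letter from the matching ciphertext letter (mod 26):
M(12)−O(14)=-2≡24 → Y
G(6)−K(10)=-4≡22 → W
Y(24)−U(20)=4 → E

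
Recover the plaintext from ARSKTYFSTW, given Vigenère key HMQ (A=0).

Repeat the key across the ciphertext: HMQHMQHMQH
A(0)−H(7): -7≡19 → T
R(17)−M(12): 5 → F
S(18)−Q(16): 2 → C
K(10)−H(7): 3 → D
T(19)−M(12): 7 → H
Y(24)−Q(16): 8 → I
F(5)−H(7): -2≡24 → Y
S(18)−M(12): 6 → G
T(19)−Q(16): 3 → D
W(22)−H(7): 15 → P

TFCDHIYGDP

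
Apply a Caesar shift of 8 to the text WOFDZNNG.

W(22): 22+8=30≡4 → E
O(14): 14+8=22 → W
F(5): 5+8=13 → N
D(3): 3+8=11 → L
Z(25): 25+8=33≡7 → H
N(13): 13+8=21 → V
N(13): 13+8=21 → V
G(6): 6+8=14 → O

EWNLHVVO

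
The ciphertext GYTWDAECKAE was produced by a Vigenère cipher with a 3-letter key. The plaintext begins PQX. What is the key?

Subtract each crib letter from the matching ciphertext letter (mod 26):
G(6)−P(15)=-9≡17 → R
Y(24)−Q(16)=8 → I
T(19)−X(23)=-4≡22 → W

RIW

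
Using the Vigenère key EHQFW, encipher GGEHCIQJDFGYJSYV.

KNUMYMXZIBKFZXUZ

Repeat the key across the message: EHQFWEHQFWEHQFWE
G(6)+E(4): 10 → K
G(6)+H(7): 13 → N
E(4)+Q(16): 20 → U
H(7)+F(5): 12 → M
C(2)+W(22): 24 → Y
I(8)+E(4): 12 → M
Q(16)+H(7): 23 → X
J(9)+Q(16): 25 → Z
D(3)+F(5): 8 → I
F(5)+W(22): 27≡1 → B
G(6)+E(4): 10 → K
Y(24)+H(7): 31≡5 → F
J(9)+Q(16): 25 → Z
S(18)+F(5): 23 → X
Y(24)+W(22): 46≡20 → U
V(21)+E(4): 25 → Z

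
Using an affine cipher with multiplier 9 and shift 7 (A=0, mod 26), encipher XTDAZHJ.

X(23): 9·23+7=214≡6 → G
T(19): 9·19+7=178≡22 → W
D(3): 9·3+7=34≡8 → I
A(0): 9·0+7=7 → H
Z(25): 9·25+7=232≡24 → Y
H(7): 9·7+7=70≡18 → S
J(9): 9·9+7=88≡10 → K

GWIHYSK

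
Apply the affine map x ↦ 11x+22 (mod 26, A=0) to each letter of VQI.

V(21): 11·21+22=253≡19 → T
Q(16): 11·16+22=198≡16 → Q
I(8): 11·8+22=110≡6 → G

TQG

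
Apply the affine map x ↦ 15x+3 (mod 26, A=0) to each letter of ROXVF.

R(17): 15·17+3=258≡24 → Y
O(14): 15·14+3=213≡5 → F
X(23): 15·23+3=348≡10 → K
V(21): 15·21+3=318≡6 → G
F(5): 15·5+3=78≡0 → A

YFKGA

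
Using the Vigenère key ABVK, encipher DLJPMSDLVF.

Repeat the key across the message: ABVKABVKAB
D(3)+A(0): 3 → D
L(11)+B(1): 12 → M
J(9)+V(21): 30≡4 → E
P(15)+K(10): 25 → Z
M(12)+A(0): 12 → M
S(18)+B(1): 19 → T
D(3)+V(21): 24 → Y
L(11)+K(10): 21 → V
V(21)+A(0): 21 → V
F(5)+B(1): 6 → G

DMEZMTYVVG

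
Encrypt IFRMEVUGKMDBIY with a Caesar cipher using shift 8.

QNZUMDCOSULJQG

I(8): 8+8=16 → Q
F(5): 5+8=13 → N
R(17): 17+8=25 → Z
M(12): 12+8=20 → U
E(4): 4+8=12 → M
V(21): 21+8=29≡3 → D
U(20): 20+8=28≡2 → C
G(6): 6+8=14 → O
K(10): 10+8=18 → S
M(12): 12+8=20 → U
D(3): 3+8=11 → L
B(1): 1+8=9 → J
I(8): 8+8=16 → Q
Y(24): 24+8=32≡6 → G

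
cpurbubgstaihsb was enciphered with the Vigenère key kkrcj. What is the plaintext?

sfdpskrpqkqyqqs

Repeat the key across the ciphertext: kkrcjkkrcjkkrcj
c(2)−k(10): -8≡18 → s
p(15)−k(10): 5 → f
u(20)−r(17): 3 → d
r(17)−c(2): 15 → p
b(1)−j(9): -8≡18 → s
u(20)−k(10): 10 → k
b(1)−k(10): -9≡17 → r
g(6)−r(17): -11≡15 → p
s(18)−c(2): 16 → q
t(19)−j(9): 10 → k
a(0)−k(10): -10≡16 → q
i(8)−k(10): -2≡24 → y
h(7)−r(17): -10≡16 → q
s(18)−c(2): 16 → q
b(1)−j(9): -8≡18 → s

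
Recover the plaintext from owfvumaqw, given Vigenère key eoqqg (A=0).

Repeat the key across the ciphertext: eoqqgeoqq
o(14)−e(4): 10 → k
w(22)−o(14): 8 → i
f(5)−q(16): -11≡15 → p
v(21)−q(16): 5 → f
u(20)−g(6): 14 → o
m(12)−e(4): 8 → i
a(0)−o(14): -14≡12 → m
q(16)−q(16): 0 → a
w(22)−q(16): 6 → g

kipfoimag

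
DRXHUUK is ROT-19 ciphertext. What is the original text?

D(3): 3−19=-16≡10 → K
R(17): 17−19=-2≡24 → Y
X(23): 23−19=4 → E
H(7): 7−19=-12≡14 → O
U(20): 20−19=1 → B
U(20): 20−19=1 → B
K(10): 10−19=-9≡17 → R

KYEOBBR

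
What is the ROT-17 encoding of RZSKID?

R(17): 17+17=34≡8 → I
Z(25): 25+17=42≡16 → Q
S(18): 18+17=35≡9 → J
K(10): 10+17=27≡1 → B
I(8): 8+17=25 → Z
D(3): 3+17=20 → U

IQJBZU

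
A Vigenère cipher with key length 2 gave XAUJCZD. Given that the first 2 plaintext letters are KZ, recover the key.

NB

Subtract each crib letter from the matching ciphertext letter (mod 26):
X(23)−K(10)=13 → N
A(0)−Z(25)=-25≡1 → B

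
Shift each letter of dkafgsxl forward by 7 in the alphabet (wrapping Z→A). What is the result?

d(3): 3+7=10 → k
k(10): 10+7=17 → r
a(0): 0+7=7 → h
f(5): 5+7=12 → m
g(6): 6+7=13 → n
s(18): 18+7=25 → z
x(23): 23+7=30≡4 → e
l(11): 11+7=18 → s

krhmnzes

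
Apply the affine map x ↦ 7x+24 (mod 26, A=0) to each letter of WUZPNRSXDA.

WIRZLNUDTY

W(22): 7·22+24=178≡22 → W
U(20): 7·20+24=164≡8 → I
Z(25): 7·25+24=199≡17 → R
P(15): 7·15+24=129≡25 → Z
N(13): 7·13+24=115≡11 → L
R(17): 7·17+24=143≡13 → N
S(18): 7·18+24=150≡20 → U
X(23): 7·23+24=185≡3 → D
D(3): 7·3+24=45≡19 → T
A(0): 7·0+24=24 → Y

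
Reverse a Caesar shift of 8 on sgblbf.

kytdtx

s(18): 18−8=10 → k
g(6): 6−8=-2≡24 → y
b(1): 1−8=-7≡19 → t
l(11): 11−8=3 → d
b(1): 1−8=-7≡19 → t
f(5): 5−8=-3≡23 → x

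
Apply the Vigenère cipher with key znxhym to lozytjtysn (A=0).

Repeat the key across the message: znxhymznxh
l(11)+z(25): 36≡10 → k
o(14)+n(13): 27≡1 → b
z(25)+x(23): 48≡22 → w
y(24)+h(7): 31≡5 → f
t(19)+y(24): 43≡17 → r
j(9)+m(12): 21 → v
t(19)+z(25): 44≡18 → s
y(24)+n(13): 37≡11 → l
s(18)+x(23): 41≡15 → p
n(13)+h(7): 20 → u

kbwfrvslpu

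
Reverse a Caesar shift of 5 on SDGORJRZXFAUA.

NYBJMEMUSAVPV

S(18): 18−5=13 → N
D(3): 3−5=-2≡24 → Y
G(6): 6−5=1 → B
O(14): 14−5=9 → J
R(17): 17−5=12 → M
J(9): 9−5=4 → E
R(17): 17−5=12 → M
Z(25): 25−5=20 → U
X(23): 23−5=18 → S
F(5): 5−5=0 → A
A(0): 0−5=-5≡21 → V
U(20): 20−5=15 → P
A(0): 0−5=-5≡21 → V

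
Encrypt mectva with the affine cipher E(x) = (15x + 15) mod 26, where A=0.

nxtosp

m(12): 15·12+15=195≡13 → n
e(4): 15·4+15=75≡23 → x
c(2): 15·2+15=45≡19 → t
t(19): 15·19+15=300≡14 → o
v(21): 15·21+15=330≡18 → s
a(0): 15·0+15=15 → p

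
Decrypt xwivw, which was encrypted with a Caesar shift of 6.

x(23): 23−6=17 → r
w(22): 22−6=16 → q
i(8): 8−6=2 → c
v(21): 21−6=15 → p
w(22): 22−6=16 → q

rqcpq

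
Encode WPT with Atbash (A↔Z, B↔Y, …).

W(22) → D(3)
P(15) → K(10)
T(19) → G(6)

DKG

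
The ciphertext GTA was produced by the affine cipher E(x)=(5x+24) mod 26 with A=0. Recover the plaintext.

The inverse of 5 mod 26 is 21, since 5·21=105≡1. Apply D(y)=21·(y−24) mod 26:
G(6): 21·(6−24)=-378≡12 → M
T(19): 21·(19−24)=-105≡25 → Z
A(0): 21·(0−24)=-504≡16 → Q

MZQ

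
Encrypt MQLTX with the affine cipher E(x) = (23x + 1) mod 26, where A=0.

RFUWK

M(12): 23·12+1=277≡17 → R
Q(16): 23·16+1=369≡5 → F
L(11): 23·11+1=254≡20 → U
T(19): 23·19+1=438≡22 → W
X(23): 23·23+1=530≡10 → K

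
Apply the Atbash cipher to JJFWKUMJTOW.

QQUDPFNQGLD

J(9) → Q(16)
J(9) → Q(16)
F(5) → U(20)
W(22) → D(3)
K(10) → P(15)
U(20) → F(5)
M(12) → N(13)
J(9) → Q(16)
T(19) → G(6)
O(14) → L(11)
W(22) → D(3)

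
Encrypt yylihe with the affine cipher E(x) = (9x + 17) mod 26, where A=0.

y(24): 9·24+17=233≡25 → z
y(24): 9·24+17=233≡25 → z
l(11): 9·11+17=116≡12 → m
i(8): 9·8+17=89≡11 → l
h(7): 9·7+17=80≡2 → c
e(4): 9·4+17=53≡1 → b

zzmlcb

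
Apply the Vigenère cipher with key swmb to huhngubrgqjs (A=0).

zqtoyqnsymvt

Repeat the key across the message: swmbswmbswmb
h(7)+s(18): 25 → z
u(20)+w(22): 42≡16 → q
h(7)+m(12): 19 → t
n(13)+b(1): 14 → o
g(6)+s(18): 24 → y
u(20)+w(22): 42≡16 → q
b(1)+m(12): 13 → n
r(17)+b(1): 18 → s
g(6)+s(18): 24 → y
q(16)+w(22): 38≡12 → m
j(9)+m(12): 21 → v
s(18)+b(1): 19 → t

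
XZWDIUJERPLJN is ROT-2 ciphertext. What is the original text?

X(23): 23−2=21 → V
Z(25): 25−2=23 → X
W(22): 22−2=20 → U
D(3): 3−2=1 → B
I(8): 8−2=6 → G
U(20): 20−2=18 → S
J(9): 9−2=7 → H
E(4): 4−2=2 → C
R(17): 17−2=15 → P
P(15): 15−2=13 → N
L(11): 11−2=9 → J
J(9): 9−2=7 → H
N(13): 13−2=11 → L

VXUBGSHCPNJHL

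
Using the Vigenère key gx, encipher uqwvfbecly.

ancslykzrv

Repeat the key across the message: gxgxgxgxgx
u(20)+g(6): 26≡0 → a
q(16)+x(23): 39≡13 → n
w(22)+g(6): 28≡2 → c
v(21)+x(23): 44≡18 → s
f(5)+g(6): 11 → l
b(1)+x(23): 24 → y
e(4)+g(6): 10 → k
c(2)+x(23): 25 → z
l(11)+g(6): 17 → r
y(24)+x(23): 47≡21 → v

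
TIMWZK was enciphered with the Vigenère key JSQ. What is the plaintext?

Repeat the key across the ciphertext: JSQJSQ
T(19)−J(9): 10 → K
I(8)−S(18): -10≡16 → Q
M(12)−Q(16): -4≡22 → W
W(22)−J(9): 13 → N
Z(25)−S(18): 7 → H
K(10)−Q(16): -6≡20 → U

KQWNHU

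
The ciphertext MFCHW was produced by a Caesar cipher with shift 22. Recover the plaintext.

M(12): 12−22=-10≡16 → Q
F(5): 5−22=-17≡9 → J
C(2): 2−22=-20≡6 → G
H(7): 7−22=-15≡11 → L
W(22): 22−22=0 → A

QJGLA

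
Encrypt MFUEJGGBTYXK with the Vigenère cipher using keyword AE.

MJUIJKGFTCXO

Repeat the key across the message: AEAEAEAEAEAE
M(12)+A(0): 12 → M
F(5)+E(4): 9 → J
U(20)+A(0): 20 → U
E(4)+E(4): 8 → I
J(9)+A(0): 9 → J
G(6)+E(4): 10 → K
G(6)+A(0): 6 → G
B(1)+E(4): 5 → F
T(19)+A(0): 19 → T
Y(24)+E(4): 28≡2 → C
X(23)+A(0): 23 → X
K(10)+E(4): 14 → O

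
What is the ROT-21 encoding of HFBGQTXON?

CAWBLOSJI

H(7): 7+21=28≡2 → C
F(5): 5+21=26≡0 → A
B(1): 1+21=22 → W
G(6): 6+21=27≡1 → B
Q(16): 16+21=37≡11 → L
T(19): 19+21=40≡14 → O
X(23): 23+21=44≡18 → S
O(14): 14+21=35≡9 → J
N(13): 13+21=34≡8 → I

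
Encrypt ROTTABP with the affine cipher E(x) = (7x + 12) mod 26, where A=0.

R(17): 7·17+12=131≡1 → B
O(14): 7·14+12=110≡6 → G
T(19): 7·19+12=145≡15 → P
T(19): 7·19+12=145≡15 → P
A(0): 7·0+12=12 → M
B(1): 7·1+12=19 → T
P(15): 7·15+12=117≡13 → N

BGPPMTN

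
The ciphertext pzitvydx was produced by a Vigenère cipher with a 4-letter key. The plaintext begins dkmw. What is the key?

mpwx

Subtract each crib letter from the matching ciphertext letter (mod 26):
p(15)−d(3)=12 → m
z(25)−k(10)=15 → p
i(8)−m(12)=-4≡22 → w
t(19)−w(22)=-3≡23 → x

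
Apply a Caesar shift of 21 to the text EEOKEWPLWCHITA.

E(4): 4+21=25 → Z
E(4): 4+21=25 → Z
O(14): 14+21=35≡9 → J
K(10): 10+21=31≡5 → F
E(4): 4+21=25 → Z
W(22): 22+21=43≡17 → R
P(15): 15+21=36≡10 → K
L(11): 11+21=32≡6 → G
W(22): 22+21=43≡17 → R
C(2): 2+21=23 → X
H(7): 7+21=28≡2 → C
I(8): 8+21=29≡3 → D
T(19): 19+21=40≡14 → O
A(0): 0+21=21 → V

ZZJFZRKGRXCDOV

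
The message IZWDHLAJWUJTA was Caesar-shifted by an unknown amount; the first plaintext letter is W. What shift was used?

12

From the crib: I(8)−W(22)=-14≡12, so the shift is 12.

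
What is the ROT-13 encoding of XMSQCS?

KZFDPF

X(23): 23+13=36≡10 → K
M(12): 12+13=25 → Z
S(18): 18+13=31≡5 → F
Q(16): 16+13=29≡3 → D
C(2): 2+13=15 → P
S(18): 18+13=31≡5 → F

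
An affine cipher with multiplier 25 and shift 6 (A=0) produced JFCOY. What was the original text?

The inverse of 25 mod 26 is 25, since 25·25=625≡1. Apply D(y)=25·(y−6) mod 26:
J(9): 25·(9−6)=75≡23 → X
F(5): 25·(5−6)=-25≡1 → B
C(2): 25·(2−6)=-100≡4 → E
O(14): 25·(14−6)=200≡18 → S
Y(24): 25·(24−6)=450≡8 → I

XBESI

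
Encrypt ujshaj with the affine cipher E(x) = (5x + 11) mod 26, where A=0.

hexule

u(20): 5·20+11=111≡7 → h
j(9): 5·9+11=56≡4 → e
s(18): 5·18+11=101≡23 → x
h(7): 5·7+11=46≡20 → u
a(0): 5·0+11=11 → l
j(9): 5·9+11=56≡4 → e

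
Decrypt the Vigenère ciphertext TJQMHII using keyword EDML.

PGEBDFW

Repeat the key across the ciphertext: EDMLEDM
T(19)−E(4): 15 → P
J(9)−D(3): 6 → G
Q(16)−M(12): 4 → E
M(12)−L(11): 1 → B
H(7)−E(4): 3 → D
I(8)−D(3): 5 → F
I(8)−M(12): -4≡22 → W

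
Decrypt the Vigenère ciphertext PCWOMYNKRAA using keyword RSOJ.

YKIFVGZBAIM

Repeat the key across the ciphertext: RSOJRSOJRSO
P(15)−R(17): -2≡24 → Y
C(2)−S(18): -16≡10 → K
W(22)−O(14): 8 → I
O(14)−J(9): 5 → F
M(12)−R(17): -5≡21 → V
Y(24)−S(18): 6 → G
N(13)−O(14): -1≡25 → Z
K(10)−J(9): 1 → B
R(17)−R(17): 0 → A
A(0)−S(18): -18≡8 → I
A(0)−O(14): -14≡12 → M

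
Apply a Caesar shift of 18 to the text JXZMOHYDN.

J(9): 9+18=27≡1 → B
X(23): 23+18=41≡15 → P
Z(25): 25+18=43≡17 → R
M(12): 12+18=30≡4 → E
O(14): 14+18=32≡6 → G
H(7): 7+18=25 → Z
Y(24): 24+18=42≡16 → Q
D(3): 3+18=21 → V
N(13): 13+18=31≡5 → F

BPREGZQVF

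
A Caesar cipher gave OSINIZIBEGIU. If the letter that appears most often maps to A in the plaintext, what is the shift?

8

The most frequent ciphertext letter is I (appears 4 times).
I is position 8; A is position 0.
Shift = 8.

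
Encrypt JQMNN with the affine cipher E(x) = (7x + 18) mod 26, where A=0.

J(9): 7·9+18=81≡3 → D
Q(16): 7·16+18=130≡0 → A
M(12): 7·12+18=102≡24 → Y
N(13): 7·13+18=109≡5 → F
N(13): 7·13+18=109≡5 → F

DAYFF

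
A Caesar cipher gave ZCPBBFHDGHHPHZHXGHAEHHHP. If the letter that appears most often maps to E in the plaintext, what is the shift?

The most frequent ciphertext letter is H (appears 9 times).
H is position 7; E is position 4.
Shift = 3.

3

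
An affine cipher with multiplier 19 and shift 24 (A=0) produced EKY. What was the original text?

OCA

The inverse of 19 mod 26 is 11, since 19·11=209≡1. Apply D(y)=11·(y−24) mod 26:
E(4): 11·(4−24)=-220≡14 → O
K(10): 11·(10−24)=-154≡2 → C
Y(24): 11·(24−24)=0 → A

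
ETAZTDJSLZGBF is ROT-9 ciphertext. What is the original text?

VKRQKUAJCQXSW

E(4): 4−9=-5≡21 → V
T(19): 19−9=10 → K
A(0): 0−9=-9≡17 → R
Z(25): 25−9=16 → Q
T(19): 19−9=10 → K
D(3): 3−9=-6≡20 → U
J(9): 9−9=0 → A
S(18): 18−9=9 → J
L(11): 11−9=2 → C
Z(25): 25−9=16 → Q
G(6): 6−9=-3≡23 → X
B(1): 1−9=-8≡18 → S
F(5): 5−9=-4≡22 → W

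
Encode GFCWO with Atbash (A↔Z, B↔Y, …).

G(6) → T(19)
F(5) → U(20)
C(2) → X(23)
W(22) → D(3)
O(14) → L(11)

TUXDL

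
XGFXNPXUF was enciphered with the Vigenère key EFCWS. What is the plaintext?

TBDBVLSSJ

Repeat the key across the ciphertext: EFCWSEFCW
X(23)−E(4): 19 → T
G(6)−F(5): 1 → B
F(5)−C(2): 3 → D
X(23)−W(22): 1 → B
N(13)−S(18): -5≡21 → V
P(15)−E(4): 11 → L
X(23)−F(5): 18 → S
U(20)−C(2): 18 → S
F(5)−W(22): -17≡9 → J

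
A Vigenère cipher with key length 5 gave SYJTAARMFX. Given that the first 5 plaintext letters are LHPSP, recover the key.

HRUBL

Subtract each crib letter from the matching ciphertext letter (mod 26):
S(18)−L(11)=7 → H
Y(24)−H(7)=17 → R
J(9)−P(15)=-6≡20 → U
T(19)−S(18)=1 → B
A(0)−P(15)=-15≡11 → L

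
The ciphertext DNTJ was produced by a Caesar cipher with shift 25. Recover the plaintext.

D(3): 3−25=-22≡4 → E
N(13): 13−25=-12≡14 → O
T(19): 19−25=-6≡20 → U
J(9): 9−25=-16≡10 → K

EOUK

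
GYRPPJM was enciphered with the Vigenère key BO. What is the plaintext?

FKQBOVL

Repeat the key across the ciphertext: BOBOBOB
G(6)−B(1): 5 → F
Y(24)−O(14): 10 → K
R(17)−B(1): 16 → Q
P(15)−O(14): 1 → B
P(15)−B(1): 14 → O
J(9)−O(14): -5≡21 → V
M(12)−B(1): 11 → L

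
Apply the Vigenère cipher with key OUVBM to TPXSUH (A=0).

Repeat the key across the message: OUVBMO
T(19)+O(14): 33≡7 → H
P(15)+U(20): 35≡9 → J
X(23)+V(21): 44≡18 → S
S(18)+B(1): 19 → T
U(20)+M(12): 32≡6 → G
H(7)+O(14): 21 → V

HJSTGV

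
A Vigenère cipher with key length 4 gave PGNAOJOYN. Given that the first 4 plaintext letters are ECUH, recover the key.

Subtract each crib letter from the matching ciphertext letter (mod 26):
P(15)−E(4)=11 → L
G(6)−C(2)=4 → E
N(13)−U(20)=-7≡19 → T
A(0)−H(7)=-7≡19 → T

LETT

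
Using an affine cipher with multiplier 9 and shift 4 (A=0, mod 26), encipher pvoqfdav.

p(15): 9·15+4=139≡9 → j
v(21): 9·21+4=193≡11 → l
o(14): 9·14+4=130≡0 → a
q(16): 9·16+4=148≡18 → s
f(5): 9·5+4=49≡23 → x
d(3): 9·3+4=31≡5 → f
a(0): 9·0+4=4 → e
v(21): 9·21+4=193≡11 → l

jlasxfel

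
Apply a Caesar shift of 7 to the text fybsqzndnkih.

mfizxgukurpo

f(5): 5+7=12 → m
y(24): 24+7=31≡5 → f
b(1): 1+7=8 → i
s(18): 18+7=25 → z
q(16): 16+7=23 → x
z(25): 25+7=32≡6 → g
n(13): 13+7=20 → u
d(3): 3+7=10 → k
n(13): 13+7=20 → u
k(10): 10+7=17 → r
i(8): 8+7=15 → p
h(7): 7+7=14 → o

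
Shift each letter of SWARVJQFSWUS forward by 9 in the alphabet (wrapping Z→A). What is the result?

S(18): 18+9=27≡1 → B
W(22): 22+9=31≡5 → F
A(0): 0+9=9 → J
R(17): 17+9=26≡0 → A
V(21): 21+9=30≡4 → E
J(9): 9+9=18 → S
Q(16): 16+9=25 → Z
F(5): 5+9=14 → O
S(18): 18+9=27≡1 → B
W(22): 22+9=31≡5 → F
U(20): 20+9=29≡3 → D
S(18): 18+9=27≡1 → B

BFJAESZOBFDB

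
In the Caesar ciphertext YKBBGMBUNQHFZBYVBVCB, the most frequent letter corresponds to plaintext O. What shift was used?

The most frequent ciphertext letter is B (appears 6 times).
B is position 1; O is position 14.
Shift = -13≡13.

13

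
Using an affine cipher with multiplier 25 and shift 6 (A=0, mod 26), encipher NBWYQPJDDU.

TFKIQRXDDM

N(13): 25·13+6=331≡19 → T
B(1): 25·1+6=31≡5 → F
W(22): 25·22+6=556≡10 → K
Y(24): 25·24+6=606≡8 → I
Q(16): 25·16+6=406≡16 → Q
P(15): 25·15+6=381≡17 → R
J(9): 25·9+6=231≡23 → X
D(3): 25·3+6=81≡3 → D
D(3): 25·3+6=81≡3 → D
U(20): 25·20+6=506≡12 → M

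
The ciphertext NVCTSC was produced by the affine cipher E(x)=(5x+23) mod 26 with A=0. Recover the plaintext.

The inverse of 5 mod 26 is 21, since 5·21=105≡1. Apply D(y)=21·(y−23) mod 26:
N(13): 21·(13−23)=-210≡24 → Y
V(21): 21·(21−23)=-42≡10 → K
C(2): 21·(2−23)=-441≡1 → B
T(19): 21·(19−23)=-84≡20 → U
S(18): 21·(18−23)=-105≡25 → Z
C(2): 21·(2−23)=-441≡1 → B

YKBUZB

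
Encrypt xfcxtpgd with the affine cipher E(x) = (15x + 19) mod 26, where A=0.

aqxaskfm

x(23): 15·23+19=364≡0 → a
f(5): 15·5+19=94≡16 → q
c(2): 15·2+19=49≡23 → x
x(23): 15·23+19=364≡0 → a
t(19): 15·19+19=304≡18 → s
p(15): 15·15+19=244≡10 → k
g(6): 15·6+19=109≡5 → f
d(3): 15·3+19=64≡12 → m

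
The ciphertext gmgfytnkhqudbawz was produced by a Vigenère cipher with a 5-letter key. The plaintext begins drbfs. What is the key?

Subtract each crib letter from the matching ciphertext letter (mod 26):
g(6)−d(3)=3 → d
m(12)−r(17)=-5≡21 → v
g(6)−b(1)=5 → f
f(5)−f(5)=0 → a
y(24)−s(18)=6 → g

dvfag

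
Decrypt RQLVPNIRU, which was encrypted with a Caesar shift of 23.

R(17): 17−23=-6≡20 → U
Q(16): 16−23=-7≡19 → T
L(11): 11−23=-12≡14 → O
V(21): 21−23=-2≡24 → Y
P(15): 15−23=-8≡18 → S
N(13): 13−23=-10≡16 → Q
I(8): 8−23=-15≡11 → L
R(17): 17−23=-6≡20 → U
U(20): 20−23=-3≡23 → X

UTOYSQLUX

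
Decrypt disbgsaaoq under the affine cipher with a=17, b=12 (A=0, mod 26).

bmihsikkuo

The inverse of 17 mod 26 is 23, since 17·23=391≡1. Apply D(y)=23·(y−12) mod 26:
d(3): 23·(3−12)=-207≡1 → b
i(8): 23·(8−12)=-92≡12 → m
s(18): 23·(18−12)=138≡8 → i
b(1): 23·(1−12)=-253≡7 → h
g(6): 23·(6−12)=-138≡18 → s
s(18): 23·(18−12)=138≡8 → i
a(0): 23·(0−12)=-276≡10 → k
a(0): 23·(0−12)=-276≡10 → k
o(14): 23·(14−12)=46≡20 → u
q(16): 23·(16−12)=92≡14 → o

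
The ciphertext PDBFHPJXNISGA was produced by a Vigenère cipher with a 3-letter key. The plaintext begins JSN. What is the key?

Subtract each crib letter from the matching ciphertext letter (mod 26):
P(15)−J(9)=6 → G
D(3)−S(18)=-15≡11 → L
B(1)−N(13)=-12≡14 → O

GLO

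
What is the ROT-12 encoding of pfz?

brl

p(15): 15+12=27≡1 → b
f(5): 5+12=17 → r
z(25): 25+12=37≡11 → l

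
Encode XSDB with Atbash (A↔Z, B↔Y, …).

X(23) → C(2)
S(18) → H(7)
D(3) → W(22)
B(1) → Y(24)

CHWY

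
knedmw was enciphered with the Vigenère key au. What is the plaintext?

ktejmc

Repeat the key across the ciphertext: auauau
k(10)−a(0): 10 → k
n(13)−u(20): -7≡19 → t
e(4)−a(0): 4 → e
d(3)−u(20): -17≡9 → j
m(12)−a(0): 12 → m
w(22)−u(20): 2 → c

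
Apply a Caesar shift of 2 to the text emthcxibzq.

e(4): 4+2=6 → g
m(12): 12+2=14 → o
t(19): 19+2=21 → v
h(7): 7+2=9 → j
c(2): 2+2=4 → e
x(23): 23+2=25 → z
i(8): 8+2=10 → k
b(1): 1+2=3 → d
z(25): 25+2=27≡1 → b
q(16): 16+2=18 → s

govjezkdbs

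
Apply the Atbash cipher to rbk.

r(17) → i(8)
b(1) → y(24)
k(10) → p(15)

iyp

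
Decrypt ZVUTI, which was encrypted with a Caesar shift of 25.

Z(25): 25−25=0 → A
V(21): 21−25=-4≡22 → W
U(20): 20−25=-5≡21 → V
T(19): 19−25=-6≡20 → U
I(8): 8−25=-17≡9 → J

AWVUJ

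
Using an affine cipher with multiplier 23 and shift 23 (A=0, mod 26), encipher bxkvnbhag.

b(1): 23·1+23=46≡20 → u
x(23): 23·23+23=552≡6 → g
k(10): 23·10+23=253≡19 → t
v(21): 23·21+23=506≡12 → m
n(13): 23·13+23=322≡10 → k
b(1): 23·1+23=46≡20 → u
h(7): 23·7+23=184≡2 → c
a(0): 23·0+23=23 → x
g(6): 23·6+23=161≡5 → f

ugtmkucxf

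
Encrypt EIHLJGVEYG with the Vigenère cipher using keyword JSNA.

Repeat the key across the message: JSNAJSNAJS
E(4)+J(9): 13 → N
I(8)+S(18): 26≡0 → A
H(7)+N(13): 20 → U
L(11)+A(0): 11 → L
J(9)+J(9): 18 → S
G(6)+S(18): 24 → Y
V(21)+N(13): 34≡8 → I
E(4)+A(0): 4 → E
Y(24)+J(9): 33≡7 → H
G(6)+S(18): 24 → Y

NAULSYIEHY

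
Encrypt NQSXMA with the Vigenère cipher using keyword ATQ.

NJIXFQ

Repeat the key across the message: ATQATQ
N(13)+A(0): 13 → N
Q(16)+T(19): 35≡9 → J
S(18)+Q(16): 34≡8 → I
X(23)+A(0): 23 → X
M(12)+T(19): 31≡5 → F
A(0)+Q(16): 16 → Q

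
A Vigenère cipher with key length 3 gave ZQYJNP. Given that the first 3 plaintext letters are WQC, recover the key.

DAW

Subtract each crib letter from the matching ciphertext letter (mod 26):
Z(25)−W(22)=3 → D
Q(16)−Q(16)=0 → A
Y(24)−C(2)=22 → W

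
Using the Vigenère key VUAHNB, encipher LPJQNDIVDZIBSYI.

Repeat the key across the message: VUAHNBVUAHNBVUA
L(11)+V(21): 32≡6 → G
P(15)+U(20): 35≡9 → J
J(9)+A(0): 9 → J
Q(16)+H(7): 23 → X
N(13)+N(13): 26≡0 → A
D(3)+B(1): 4 → E
I(8)+V(21): 29≡3 → D
V(21)+U(20): 41≡15 → P
D(3)+A(0): 3 → D
Z(25)+H(7): 32≡6 → G
I(8)+N(13): 21 → V
B(1)+B(1): 2 → C
S(18)+V(21): 39≡13 → N
Y(24)+U(20): 44≡18 → S
I(8)+A(0): 8 → I

GJJXAEDPDGVCNSI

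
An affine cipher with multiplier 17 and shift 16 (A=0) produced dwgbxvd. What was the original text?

nietfln

The inverse of 17 mod 26 is 23, since 17·23=391≡1. Apply D(y)=23·(y−16) mod 26:
d(3): 23·(3−16)=-299≡13 → n
w(22): 23·(22−16)=138≡8 → i
g(6): 23·(6−16)=-230≡4 → e
b(1): 23·(1−16)=-345≡19 → t
x(23): 23·(23−16)=161≡5 → f
v(21): 23·(21−16)=115≡11 → l
d(3): 23·(3−16)=-299≡13 → n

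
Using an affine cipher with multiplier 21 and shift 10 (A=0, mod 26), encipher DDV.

VVJ

D(3): 21·3+10=73≡21 → V
D(3): 21·3+10=73≡21 → V
V(21): 21·21+10=451≡9 → J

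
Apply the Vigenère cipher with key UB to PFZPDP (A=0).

Repeat the key across the message: UBUBUB
P(15)+U(20): 35≡9 → J
F(5)+B(1): 6 → G
Z(25)+U(20): 45≡19 → T
P(15)+B(1): 16 → Q
D(3)+U(20): 23 → X
P(15)+B(1): 16 → Q

JGTQXQ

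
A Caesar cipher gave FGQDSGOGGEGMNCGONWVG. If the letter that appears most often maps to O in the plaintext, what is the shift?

18

The most frequent ciphertext letter is G (appears 7 times).
G is position 6; O is position 14.
Shift = -8≡18.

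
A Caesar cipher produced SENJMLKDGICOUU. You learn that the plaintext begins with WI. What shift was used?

From the crib: S(18)−W(22)=-4≡22, so the shift is 22.

22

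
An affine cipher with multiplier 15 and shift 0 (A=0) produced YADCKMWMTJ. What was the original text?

MAVOSGYGDL

The inverse of 15 mod 26 is 7, since 15·7=105≡1. Apply D(y)=7·(y−0) mod 26:
Y(24): 7·(24−0)=168≡12 → M
A(0): 7·(0−0)=0 → A
D(3): 7·(3−0)=21 → V
C(2): 7·(2−0)=14 → O
K(10): 7·(10−0)=70≡18 → S
M(12): 7·(12−0)=84≡6 → G
W(22): 7·(22−0)=154≡24 → Y
M(12): 7·(12−0)=84≡6 → G
T(19): 7·(19−0)=133≡3 → D
J(9): 7·(9−0)=63≡11 → L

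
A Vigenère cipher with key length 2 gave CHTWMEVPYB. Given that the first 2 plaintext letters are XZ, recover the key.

Subtract each crib letter from the matching ciphertext letter (mod 26):
C(2)−X(23)=-21≡5 → F
H(7)−Z(25)=-18≡8 → I

FI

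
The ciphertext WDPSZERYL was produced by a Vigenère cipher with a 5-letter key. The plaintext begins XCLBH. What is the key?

Subtract each crib letter from the matching ciphertext letter (mod 26):
W(22)−X(23)=-1≡25 → Z
D(3)−C(2)=1 → B
P(15)−L(11)=4 → E
S(18)−B(1)=17 → R
Z(25)−H(7)=18 → S

ZBERS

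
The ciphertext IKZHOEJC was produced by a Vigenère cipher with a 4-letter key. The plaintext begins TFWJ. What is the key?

PFDY

Subtract each crib letter from the matching ciphertext letter (mod 26):
I(8)−T(19)=-11≡15 → P
K(10)−F(5)=5 → F
Z(25)−W(22)=3 → D
H(7)−J(9)=-2≡24 → Y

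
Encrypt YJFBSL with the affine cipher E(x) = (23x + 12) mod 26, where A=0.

Y(24): 23·24+12=564≡18 → S
J(9): 23·9+12=219≡11 → L
F(5): 23·5+12=127≡23 → X
B(1): 23·1+12=35≡9 → J
S(18): 23·18+12=426≡10 → K
L(11): 23·11+12=265≡5 → F

SLXJKF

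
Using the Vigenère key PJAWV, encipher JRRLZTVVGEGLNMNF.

YARHUIEVCZVUNIIU

Repeat the key across the message: PJAWVPJAWVPJAWVP
J(9)+P(15): 24 → Y
R(17)+J(9): 26≡0 → A
R(17)+A(0): 17 → R
L(11)+W(22): 33≡7 → H
Z(25)+V(21): 46≡20 → U
T(19)+P(15): 34≡8 → I
V(21)+J(9): 30≡4 → E
V(21)+A(0): 21 → V
G(6)+W(22): 28≡2 → C
E(4)+V(21): 25 → Z
G(6)+P(15): 21 → V
L(11)+J(9): 20 → U
N(13)+A(0): 13 → N
M(12)+W(22): 34≡8 → I
N(13)+V(21): 34≡8 → I
F(5)+P(15): 20 → U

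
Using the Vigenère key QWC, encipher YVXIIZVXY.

Repeat the key across the message: QWCQWCQWC
Y(24)+Q(16): 40≡14 → O
V(21)+W(22): 43≡17 → R
X(23)+C(2): 25 → Z
I(8)+Q(16): 24 → Y
I(8)+W(22): 30≡4 → E
Z(25)+C(2): 27≡1 → B
V(21)+Q(16): 37≡11 → L
X(23)+W(22): 45≡19 → T
Y(24)+C(2): 26≡0 → A

ORZYEBLTA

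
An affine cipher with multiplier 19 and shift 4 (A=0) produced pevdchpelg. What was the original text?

rafpehrazw

The inverse of 19 mod 26 is 11, since 19·11=209≡1. Apply D(y)=11·(y−4) mod 26:
p(15): 11·(15−4)=121≡17 → r
e(4): 11·(4−4)=0 → a
v(21): 11·(21−4)=187≡5 → f
d(3): 11·(3−4)=-11≡15 → p
c(2): 11·(2−4)=-22≡4 → e
h(7): 11·(7−4)=33≡7 → h
p(15): 11·(15−4)=121≡17 → r
e(4): 11·(4−4)=0 → a
l(11): 11·(11−4)=77≡25 → z
g(6): 11·(6−4)=22 → w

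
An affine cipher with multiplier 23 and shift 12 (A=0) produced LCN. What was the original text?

The inverse of 23 mod 26 is 17, since 23·17=391≡1. Apply D(y)=17·(y−12) mod 26:
L(11): 17·(11−12)=-17≡9 → J
C(2): 17·(2−12)=-170≡12 → M
N(13): 17·(13−12)=17 → R

JMR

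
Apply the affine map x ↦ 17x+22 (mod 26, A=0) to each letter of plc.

rbe

p(15): 17·15+22=277≡17 → r
l(11): 17·11+22=209≡1 → b
c(2): 17·2+22=56≡4 → e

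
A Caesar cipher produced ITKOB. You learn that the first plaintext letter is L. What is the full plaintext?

LWNRE

From the crib: I(8)−L(11)=-3≡23, so the shift is 23.
Subtract 23 from each ciphertext letter:
I(8): 8−23=-15≡11 → L
T(19): 19−23=-4≡22 → W
K(10): 10−23=-13≡13 → N
O(14): 14−23=-9≡17 → R
B(1): 1−23=-22≡4 → E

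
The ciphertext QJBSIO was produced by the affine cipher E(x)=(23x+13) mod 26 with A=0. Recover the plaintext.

The inverse of 23 mod 26 is 17, since 23·17=391≡1. Apply D(y)=17·(y−13) mod 26:
Q(16): 17·(16−13)=51≡25 → Z
J(9): 17·(9−13)=-68≡10 → K
B(1): 17·(1−13)=-204≡4 → E
S(18): 17·(18−13)=85≡7 → H
I(8): 17·(8−13)=-85≡19 → T
O(14): 17·(14−13)=17 → R

ZKEHTR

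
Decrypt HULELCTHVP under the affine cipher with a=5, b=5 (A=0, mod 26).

The inverse of 5 mod 26 is 21, since 5·21=105≡1. Apply D(y)=21·(y−5) mod 26:
H(7): 21·(7−5)=42≡16 → Q
U(20): 21·(20−5)=315≡3 → D
L(11): 21·(11−5)=126≡22 → W
E(4): 21·(4−5)=-21≡5 → F
L(11): 21·(11−5)=126≡22 → W
C(2): 21·(2−5)=-63≡15 → P
T(19): 21·(19−5)=294≡8 → I
H(7): 21·(7−5)=42≡16 → Q
V(21): 21·(21−5)=336≡24 → Y
P(15): 21·(15−5)=210≡2 → C

QDWFWPIQYC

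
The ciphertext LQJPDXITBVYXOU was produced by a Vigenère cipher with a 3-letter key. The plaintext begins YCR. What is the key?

Subtract each crib letter from the matching ciphertext letter (mod 26):
L(11)−Y(24)=-13≡13 → N
Q(16)−C(2)=14 → O
J(9)−R(17)=-8≡18 → S

NOS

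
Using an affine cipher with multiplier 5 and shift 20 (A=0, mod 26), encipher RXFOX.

BFTMF

R(17): 5·17+20=105≡1 → B
X(23): 5·23+20=135≡5 → F
F(5): 5·5+20=45≡19 → T
O(14): 5·14+20=90≡12 → M
X(23): 5·23+20=135≡5 → F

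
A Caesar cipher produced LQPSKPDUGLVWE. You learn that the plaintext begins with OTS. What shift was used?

23

From the crib: L(11)−O(14)=-3≡23, so the shift is 23.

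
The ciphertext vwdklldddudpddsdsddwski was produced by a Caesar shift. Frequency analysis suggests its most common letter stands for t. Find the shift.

10

The most frequent ciphertext letter is d (appears 10 times).
d is position 3; t is position 19.
Shift = -16≡10.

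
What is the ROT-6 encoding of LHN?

L(11): 11+6=17 → R
H(7): 7+6=13 → N
N(13): 13+6=19 → T

RNT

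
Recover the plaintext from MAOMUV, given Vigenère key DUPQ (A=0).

JGZWRB

Repeat the key across the ciphertext: DUPQDU
M(12)−D(3): 9 → J
A(0)−U(20): -20≡6 → G
O(14)−P(15): -1≡25 → Z
M(12)−Q(16): -4≡22 → W
U(20)−D(3): 17 → R
V(21)−U(20): 1 → B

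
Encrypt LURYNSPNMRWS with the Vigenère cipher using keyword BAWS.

Repeat the key across the message: BAWSBAWSBAWS
L(11)+B(1): 12 → M
U(20)+A(0): 20 → U
R(17)+W(22): 39≡13 → N
Y(24)+S(18): 42≡16 → Q
N(13)+B(1): 14 → O
S(18)+A(0): 18 → S
P(15)+W(22): 37≡11 → L
N(13)+S(18): 31≡5 → F
M(12)+B(1): 13 → N
R(17)+A(0): 17 → R
W(22)+W(22): 44≡18 → S
S(18)+S(18): 36≡10 → K

MUNQOSLFNRSK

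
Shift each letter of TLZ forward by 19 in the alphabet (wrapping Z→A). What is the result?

MES

T(19): 19+19=38≡12 → M
L(11): 11+19=30≡4 → E
Z(25): 25+19=44≡18 → S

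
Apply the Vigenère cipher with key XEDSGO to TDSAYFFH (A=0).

QHVSETCL

Repeat the key across the message: XEDSGOXE
T(19)+X(23): 42≡16 → Q
D(3)+E(4): 7 → H
S(18)+D(3): 21 → V
A(0)+S(18): 18 → S
Y(24)+G(6): 30≡4 → E
F(5)+O(14): 19 → T
F(5)+X(23): 28≡2 → C
H(7)+E(4): 11 → L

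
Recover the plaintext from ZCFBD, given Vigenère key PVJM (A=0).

KHWPO

Repeat the key across the ciphertext: PVJMP
Z(25)−P(15): 10 → K
C(2)−V(21): -19≡7 → H
F(5)−J(9): -4≡22 → W
B(1)−M(12): -11≡15 → P
D(3)−P(15): -12≡14 → O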